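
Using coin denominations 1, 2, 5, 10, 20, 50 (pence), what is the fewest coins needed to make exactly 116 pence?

116 = 2×50 + 1×10 + 1×5 + 1×1
Total coins = 2 + 1 + 1 + 1 = 5

5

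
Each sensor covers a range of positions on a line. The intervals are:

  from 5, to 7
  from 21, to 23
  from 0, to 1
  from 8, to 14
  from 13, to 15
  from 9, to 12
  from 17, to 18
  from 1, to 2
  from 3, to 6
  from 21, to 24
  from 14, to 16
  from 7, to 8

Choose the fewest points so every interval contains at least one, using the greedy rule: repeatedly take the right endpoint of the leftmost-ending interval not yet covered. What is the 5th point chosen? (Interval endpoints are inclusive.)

Process intervals by earliest right end; each time one isn't hit yet, stab at its right endpoint.
By right end: [0,1]  [1,2]  [3,6]  [5,7]  [7,8]  [9,12]  [8,14]  [13,15]  [14,16]  [17,18]  [21,23]  [21,24]
[0,1] uncovered → point at 1; [3,6] uncovered → point at 6; [7,8] uncovered → point at 8; [9,12] uncovered → point at 12; [13,15] uncovered → point at 15; [17,18] uncovered → point at 18; [21,23] uncovered → point at 23.
Points: 1, 6, 8, 12, 15, 18, 23 (7 total).

15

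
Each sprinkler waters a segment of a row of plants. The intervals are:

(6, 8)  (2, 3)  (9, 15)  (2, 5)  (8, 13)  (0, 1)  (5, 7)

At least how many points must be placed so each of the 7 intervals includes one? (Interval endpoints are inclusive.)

4

Sort by right endpoint; whenever an interval is uncovered, place a point at its right end.
By right end: [0,1]  [2,3]  [2,5]  [5,7]  [6,8]  [8,13]  [9,15]
[0,1] uncovered → point at 1; [2,3] uncovered → point at 3; [5,7] uncovered → point at 7; [8,13] uncovered → point at 13.
Points: 1, 3, 7, 13 (4 total).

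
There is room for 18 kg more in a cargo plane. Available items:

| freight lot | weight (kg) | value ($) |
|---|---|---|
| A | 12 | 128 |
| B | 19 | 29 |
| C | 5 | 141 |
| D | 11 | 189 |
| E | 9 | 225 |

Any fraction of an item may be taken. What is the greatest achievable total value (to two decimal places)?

Greedy by value/weight ratio, highest first.
Order: C (141/5=28.20) > E (225/9=25.00) > D (189/11=17.18) > A (128/12=10.67) > B (29/19=1.53)
Fill: take C (5 @ 141) → take E (9 @ 225) → take 4/11 of D → 68.73; 18/18 used.
Total value = 434.73

434.73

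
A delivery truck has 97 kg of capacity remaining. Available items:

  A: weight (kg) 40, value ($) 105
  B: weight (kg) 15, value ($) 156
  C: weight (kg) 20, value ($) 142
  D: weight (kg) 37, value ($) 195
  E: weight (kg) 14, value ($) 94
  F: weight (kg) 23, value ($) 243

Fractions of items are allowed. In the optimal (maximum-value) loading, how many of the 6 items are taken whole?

Ratios (sorted): F 10.57, B 10.40, C 7.10, E 6.71, D 5.27, A 2.62
take F (23 @ 243); take B (15 @ 156); take C (20 @ 142); take E (14 @ 94); take 25/37 of D → 131.76. Capacity used 97/97.
4 item(s) taken whole; one partial (take 25/37 of D).

4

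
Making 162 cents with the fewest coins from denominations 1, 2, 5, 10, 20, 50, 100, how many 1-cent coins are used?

162 − 1×100→62 − 1×50→12 − 1×10→2 − 1×2→0
Count of 1: 0

0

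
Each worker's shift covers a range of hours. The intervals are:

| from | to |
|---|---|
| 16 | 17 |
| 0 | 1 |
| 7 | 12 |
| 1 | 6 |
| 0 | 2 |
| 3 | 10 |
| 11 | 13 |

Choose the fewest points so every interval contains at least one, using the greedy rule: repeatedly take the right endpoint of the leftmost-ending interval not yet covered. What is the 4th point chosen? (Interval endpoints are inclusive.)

Process intervals by earliest right end; each time one isn't hit yet, stab at its right endpoint.
By right end: [0,1]  [0,2]  [1,6]  [3,10]  [7,12]  [11,13]  [16,17]
[0,1] uncovered → point at 1; [3,10] uncovered → point at 10; [11,13] uncovered → point at 13; [16,17] uncovered → point at 17.
Points: 1, 10, 13, 17 (4 total).

17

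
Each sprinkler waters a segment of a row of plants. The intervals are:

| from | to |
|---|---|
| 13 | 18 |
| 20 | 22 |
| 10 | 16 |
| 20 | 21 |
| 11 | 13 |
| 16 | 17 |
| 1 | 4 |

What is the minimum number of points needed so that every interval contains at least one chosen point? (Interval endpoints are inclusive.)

By right end: [1,4]  [11,13]  [10,16]  [16,17]  [13,18]  [20,21]  [20,22]
[1,4] uncovered → point at 4; [11,13] uncovered → point at 13; [16,17] uncovered → point at 17; [20,21] uncovered → point at 21.
Points: 4, 13, 17, 21 (4 total).

4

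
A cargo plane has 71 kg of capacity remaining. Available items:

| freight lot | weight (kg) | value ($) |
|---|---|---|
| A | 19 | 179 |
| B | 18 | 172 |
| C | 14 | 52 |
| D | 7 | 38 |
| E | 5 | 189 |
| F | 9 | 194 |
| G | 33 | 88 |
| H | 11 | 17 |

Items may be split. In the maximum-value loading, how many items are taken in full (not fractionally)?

5

Greedy by value/weight ratio, highest first.
Order: E (189/5=37.80) > F (194/9=21.56) > B (172/18=9.56) > A (179/19=9.42) > D (38/7=5.43) > C (52/14=3.71) > G (88/33=2.67) > H (17/11=1.55)
Fill: take E (5 @ 189) → take F (9 @ 194) → take B (18 @ 172) → take A (19 @ 179) → take D (7 @ 38) → take 13/14 of C → 48.29; 71/71 used.
5 item(s) taken whole; one partial (take 13/14 of C).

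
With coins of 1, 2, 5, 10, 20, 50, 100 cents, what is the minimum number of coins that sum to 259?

Greedy: take as many of the largest coin as possible, then repeat with the remainder.
259 = 2×100 + 1×50 + 1×5 + 2×2
Total coins = 2 + 1 + 1 + 2 = 6

6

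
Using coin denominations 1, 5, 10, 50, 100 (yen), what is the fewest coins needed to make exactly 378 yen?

Use the largest denomination that fits, subtract, and repeat.
378 − 3×100→78 − 1×50→28 − 2×10→8 − 1×5→3 − 3×1→0
Total coins = 3 + 1 + 2 + 1 + 3 = 10

10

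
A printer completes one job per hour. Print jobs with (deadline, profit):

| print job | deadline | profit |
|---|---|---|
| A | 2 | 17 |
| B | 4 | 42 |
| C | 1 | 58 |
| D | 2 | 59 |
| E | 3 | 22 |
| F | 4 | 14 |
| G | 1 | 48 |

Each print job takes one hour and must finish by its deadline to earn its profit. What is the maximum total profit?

Take jobs in profit order; each goes to the latest open slot no later than its deadline.
Profit order: D=59 C=58 G=48 B=42 E=22 A=17 F=14
Assign: D→slot 2, C→slot 1, G skipped, B→slot 4, E→slot 3, A skipped, F skipped.
Slots: [1:C] [2:D] [3:E] [4:B]
Profit = 58 + 59 + 22 + 42 = 181

181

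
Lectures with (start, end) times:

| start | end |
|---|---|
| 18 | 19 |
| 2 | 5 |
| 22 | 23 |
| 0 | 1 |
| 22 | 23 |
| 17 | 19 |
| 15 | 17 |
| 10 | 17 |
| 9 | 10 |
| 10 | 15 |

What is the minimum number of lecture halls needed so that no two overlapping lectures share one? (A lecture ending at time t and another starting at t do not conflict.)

Count concurrent intervals with a sweep; the peak is the room count.
Events (time:±→running): 0:+→1 1:-→0 2:+→1 5:-→0 9:+→1 10:-→0 10:+→1 10:+→2 … peak 2.

2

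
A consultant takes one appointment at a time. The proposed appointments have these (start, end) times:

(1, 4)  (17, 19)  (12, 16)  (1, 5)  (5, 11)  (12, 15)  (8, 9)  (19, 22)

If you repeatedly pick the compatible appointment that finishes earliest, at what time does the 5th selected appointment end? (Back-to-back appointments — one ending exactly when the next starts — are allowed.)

22

Sorted by end: (1,4)  (1,5)  (8,9)  (5,11)  (12,15)  (12,16)  (17,19)  (19,22)
take (1,4); skip (1,5); take (8,9); take (12,15); take (17,19); take (19,22).
Selected: (1,4) (8,9) (12,15) (17,19) (19,22)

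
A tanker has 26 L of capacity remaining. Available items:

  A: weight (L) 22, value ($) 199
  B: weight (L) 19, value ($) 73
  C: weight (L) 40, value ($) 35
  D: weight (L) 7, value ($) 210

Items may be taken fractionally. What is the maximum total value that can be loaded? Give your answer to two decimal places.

381.86

Sort by value per unit weight and fill in that order.
Order: D (210/7=30.00) > A (199/22=9.05) > B (73/19=3.84) > C (35/40=0.88)
Fill: take D (7 @ 210) → take 19/22 of A → 171.86; 26/26 used.
Total value = 381.86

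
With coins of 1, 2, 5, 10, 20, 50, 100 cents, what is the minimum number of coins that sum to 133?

5

Greedy: take as many of the largest coin as possible, then repeat with the remainder.
133 − 1×100→33 − 1×20→13 − 1×10→3 − 1×2→1 − 1×1→0
Total coins = 1 + 1 + 1 + 1 + 1 = 5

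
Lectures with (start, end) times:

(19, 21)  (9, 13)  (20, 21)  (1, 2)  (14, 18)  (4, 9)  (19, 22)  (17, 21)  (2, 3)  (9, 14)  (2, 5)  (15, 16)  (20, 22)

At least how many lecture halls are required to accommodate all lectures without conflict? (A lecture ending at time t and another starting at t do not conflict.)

Count concurrent intervals with a sweep; the peak is the room count.
starts: [1, 2, 2, 4, 9, 9, 14, 15, 17, 19, 19, 20, 20]
ends:   [2, 3, 5, 9, 13, 14, 16, 18, 21, 21, 21, 22, 22]
s1→1 e2→0 s2→1 s2→2 e3→1 s4→2 e5→1 e9→0 s9→1 s9→2 e13→1 e14→0 s14→1 s15→2 e16→1 s17→2 e18→1 s19→2 s19→3 s20→4 s20→5  — peak 5.

5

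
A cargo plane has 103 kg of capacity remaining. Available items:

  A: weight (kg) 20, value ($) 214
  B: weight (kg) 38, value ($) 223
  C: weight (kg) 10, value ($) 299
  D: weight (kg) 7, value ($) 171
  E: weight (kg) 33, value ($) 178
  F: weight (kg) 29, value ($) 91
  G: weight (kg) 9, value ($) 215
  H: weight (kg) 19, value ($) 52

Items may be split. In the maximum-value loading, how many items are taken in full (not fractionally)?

5

Order: C (299/10=29.90) > D (171/7=24.43) > G (215/9=23.89) > A (214/20=10.70) > B (223/38=5.87) > E (178/33=5.39) > F (91/29=3.14) > H (52/19=2.74)
Fill: take C (10 @ 299) → take D (7 @ 171) → take G (9 @ 215) → take A (20 @ 214) → take B (38 @ 223) → take 19/33 of E → 102.48; 103/103 used.
5 item(s) taken whole; one partial (take 19/33 of E).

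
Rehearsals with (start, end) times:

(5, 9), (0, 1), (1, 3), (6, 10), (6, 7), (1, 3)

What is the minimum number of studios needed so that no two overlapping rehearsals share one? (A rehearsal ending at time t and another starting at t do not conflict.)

Events (time:±→running): 0:+→1 1:-→0 1:+→1 1:+→2 3:-→1 3:-→0 5:+→1 6:+→2 6:+→3 … peak 3.

3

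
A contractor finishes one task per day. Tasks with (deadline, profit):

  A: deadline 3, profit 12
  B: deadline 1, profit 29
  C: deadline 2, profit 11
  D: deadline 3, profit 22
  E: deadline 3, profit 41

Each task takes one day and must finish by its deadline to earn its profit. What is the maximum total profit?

Sort by profit descending; place each in the latest free slot ≤ its deadline.
By profit: E(d3,41), B(d1,29), D(d3,22), A(d3,12), C(d2,11)
E→slot 3; B→slot 1; D→slot 2; A skipped; C skipped.
Profit = 29 + 22 + 41 = 92

92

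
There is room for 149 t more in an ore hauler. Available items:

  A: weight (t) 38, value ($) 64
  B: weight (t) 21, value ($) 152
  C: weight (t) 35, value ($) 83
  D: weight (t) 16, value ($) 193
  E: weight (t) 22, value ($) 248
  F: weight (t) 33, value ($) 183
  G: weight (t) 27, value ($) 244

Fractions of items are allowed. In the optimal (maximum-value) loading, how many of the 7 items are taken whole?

5

Sort by value per unit weight and fill in that order.
Ratios (sorted): D 12.06, E 11.27, G 9.04, B 7.24, F 5.55, C 2.37, A 1.68
take D (16 @ 193); take E (22 @ 248); take G (27 @ 244); take B (21 @ 152); take F (33 @ 183); take 30/35 of C → 71.14. Capacity used 149/149.
5 item(s) taken whole; one partial (take 30/35 of C).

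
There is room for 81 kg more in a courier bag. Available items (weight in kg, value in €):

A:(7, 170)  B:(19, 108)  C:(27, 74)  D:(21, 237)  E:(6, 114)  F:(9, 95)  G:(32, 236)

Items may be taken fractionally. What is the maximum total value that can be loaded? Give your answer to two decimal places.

Order: A (170/7=24.29) > E (114/6=19.00) > D (237/21=11.29) > F (95/9=10.56) > G (236/32=7.38) > B (108/19=5.68) > C (74/27=2.74)
Fill: take A (7 @ 170) → take E (6 @ 114) → take D (21 @ 237) → take F (9 @ 95) → take G (32 @ 236) → take 6/19 of B → 34.11; 81/81 used.
Total value = 886.11

886.11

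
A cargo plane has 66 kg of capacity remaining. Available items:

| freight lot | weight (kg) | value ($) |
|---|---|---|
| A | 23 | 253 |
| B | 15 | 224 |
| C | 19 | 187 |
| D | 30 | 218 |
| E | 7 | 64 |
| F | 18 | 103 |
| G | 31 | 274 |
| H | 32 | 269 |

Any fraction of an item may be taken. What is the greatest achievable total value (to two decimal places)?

Sort by value per unit weight and fill in that order.
Order: B (224/15=14.93) > A (253/23=11.00) > C (187/19=9.84) > E (64/7=9.14) > G (274/31=8.84) > H (269/32=8.41) > D (218/30=7.27) > F (103/18=5.72)
Fill: take B (15 @ 224) → take A (23 @ 253) → take C (19 @ 187) → take E (7 @ 64) → take 2/31 of G → 17.68; 66/66 used.
Total value = 745.68

745.68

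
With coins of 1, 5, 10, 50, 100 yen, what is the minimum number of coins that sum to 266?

Use the largest denomination that fits, subtract, and repeat.
266 − 2×100→66 − 1×50→16 − 1×10→6 − 1×5→1 − 1×1→0
Total coins = 2 + 1 + 1 + 1 + 1 = 6

6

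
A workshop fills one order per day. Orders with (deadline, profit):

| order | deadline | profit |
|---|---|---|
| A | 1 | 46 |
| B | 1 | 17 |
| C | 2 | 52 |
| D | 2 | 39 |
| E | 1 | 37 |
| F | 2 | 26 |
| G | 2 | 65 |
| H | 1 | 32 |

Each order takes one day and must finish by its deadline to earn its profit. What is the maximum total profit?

Take jobs in profit order; each goes to the latest open slot no later than its deadline.
Profit order: G=65 C=52 A=46 D=39 E=37 H=32 F=26 B=17
Assign: G→slot 2, C→slot 1, A skipped, D skipped, E skipped, H skipped, F skipped, B skipped.
Slots: [1:C] [2:G]
Profit = 52 + 65 = 117

117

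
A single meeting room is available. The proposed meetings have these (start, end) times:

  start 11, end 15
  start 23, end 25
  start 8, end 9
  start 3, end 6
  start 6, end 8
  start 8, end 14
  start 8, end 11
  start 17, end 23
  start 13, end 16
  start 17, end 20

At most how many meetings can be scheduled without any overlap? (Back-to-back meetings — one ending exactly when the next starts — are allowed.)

By end time: (3,6), (6,8), (8,9), (8,11), (8,14), (11,15), (13,16), (17,20), (17,23), (23,25).
Pick (3,6); next start ≥ 6 → (6,8); next start ≥ 8 → (8,9); next start ≥ 9 → (11,15); next start ≥ 15 → (17,20); next start ≥ 20 → (23,25).
Selected 6 meetings.

6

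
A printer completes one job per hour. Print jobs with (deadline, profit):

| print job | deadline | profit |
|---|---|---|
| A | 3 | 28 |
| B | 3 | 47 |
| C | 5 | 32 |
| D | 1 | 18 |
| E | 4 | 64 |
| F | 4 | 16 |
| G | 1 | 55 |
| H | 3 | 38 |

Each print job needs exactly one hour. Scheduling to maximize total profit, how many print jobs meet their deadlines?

5

Take jobs in profit order; each goes to the latest open slot no later than its deadline.
Profit order: E=64 G=55 B=47 H=38 C=32 A=28 D=18 F=16
Assign: E→slot 4, G→slot 1, B→slot 3, H→slot 2, C→slot 5, A skipped, D skipped, F skipped.
Slots: [1:G] [2:H] [3:B] [4:E] [5:C]
5 of 8 scheduled.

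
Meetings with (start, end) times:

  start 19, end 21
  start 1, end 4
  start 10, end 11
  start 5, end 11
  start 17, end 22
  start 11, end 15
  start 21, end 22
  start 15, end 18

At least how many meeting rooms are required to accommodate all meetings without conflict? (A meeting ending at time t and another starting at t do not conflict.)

2

Count concurrent intervals with a sweep; the peak is the room count.
Events (time:±→running): 1:+→1 4:-→0 5:+→1 10:+→2 … peak 2.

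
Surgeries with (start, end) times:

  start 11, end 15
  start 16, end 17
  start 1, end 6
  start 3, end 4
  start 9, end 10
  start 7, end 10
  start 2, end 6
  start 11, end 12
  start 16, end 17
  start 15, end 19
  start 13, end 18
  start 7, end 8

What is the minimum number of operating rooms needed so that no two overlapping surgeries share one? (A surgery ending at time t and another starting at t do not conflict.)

starts: [1, 2, 3, 7, 7, 9, 11, 11, 13, 15, 16, 16]
ends:   [4, 6, 6, 8, 10, 10, 12, 15, 17, 17, 18, 19]
s1→1 s2→2 s3→3 e4→2 e6→1 e6→0 s7→1 s7→2 e8→1 s9→2 e10→1 e10→0 s11→1 s11→2 e12→1 s13→2 e15→1 s15→2 s16→3 s16→4  — peak 4.

4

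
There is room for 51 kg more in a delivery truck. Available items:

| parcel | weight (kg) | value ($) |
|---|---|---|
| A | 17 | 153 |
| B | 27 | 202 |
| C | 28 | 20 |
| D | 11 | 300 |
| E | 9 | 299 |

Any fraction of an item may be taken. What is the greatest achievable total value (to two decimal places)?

Ratios (sorted): E 33.22, D 27.27, A 9.00, B 7.48, C 0.71
take E (9 @ 299); take D (11 @ 300); take A (17 @ 153); take 14/27 of B → 104.74. Capacity used 51/51.
Total value = 856.74

856.74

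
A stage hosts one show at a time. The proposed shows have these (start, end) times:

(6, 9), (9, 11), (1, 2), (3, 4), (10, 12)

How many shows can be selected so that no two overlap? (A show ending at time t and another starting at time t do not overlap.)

4

Sort by end time and greedily take each interval whose start is ≥ the last chosen end.
By end time: (1,2), (3,4), (6,9), (9,11), (10,12).
Pick (1,2); next start ≥ 2 → (3,4); next start ≥ 4 → (6,9); next start ≥ 9 → (9,11).
Selected 4 shows.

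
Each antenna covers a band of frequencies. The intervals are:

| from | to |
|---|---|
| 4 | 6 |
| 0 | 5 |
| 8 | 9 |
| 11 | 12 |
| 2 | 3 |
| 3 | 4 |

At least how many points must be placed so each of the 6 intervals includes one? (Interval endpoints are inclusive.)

4

By right end: [2,3]  [3,4]  [0,5]  [4,6]  [8,9]  [11,12]
[2,3] uncovered → point at 3; [4,6] uncovered → point at 6; [8,9] uncovered → point at 9; [11,12] uncovered → point at 12.
Points: 3, 6, 9, 12 (4 total).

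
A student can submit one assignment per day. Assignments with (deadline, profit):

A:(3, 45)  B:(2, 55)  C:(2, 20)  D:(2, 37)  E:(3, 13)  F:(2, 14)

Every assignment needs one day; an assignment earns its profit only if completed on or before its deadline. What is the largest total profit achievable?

Sort by profit descending; place each in the latest free slot ≤ its deadline.
Profit order: B=55 A=45 D=37 C=20 F=14 E=13
Assign: B→slot 2, A→slot 3, D→slot 1, C skipped, F skipped, E skipped.
Slots: [1:D] [2:B] [3:A]
Profit = 37 + 55 + 45 = 137

137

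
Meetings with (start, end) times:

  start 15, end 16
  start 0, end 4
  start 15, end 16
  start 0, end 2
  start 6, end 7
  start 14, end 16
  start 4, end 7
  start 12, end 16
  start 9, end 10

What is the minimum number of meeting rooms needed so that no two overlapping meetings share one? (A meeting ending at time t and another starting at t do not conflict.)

The answer is the maximum number of intervals overlapping at any instant.
starts: [0, 0, 4, 6, 9, 12, 14, 15, 15]
ends:   [2, 4, 7, 7, 10, 16, 16, 16, 16]
s0→1 s0→2 e2→1 e4→0 s4→1 s6→2 e7→1 e7→0 s9→1 e10→0 s12→1 s14→2 s15→3 s15→4  — peak 4.

4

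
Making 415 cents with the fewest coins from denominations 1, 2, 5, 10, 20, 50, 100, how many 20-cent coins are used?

0

415 = 4×100 + 1×10 + 1×5
Count of 20: 0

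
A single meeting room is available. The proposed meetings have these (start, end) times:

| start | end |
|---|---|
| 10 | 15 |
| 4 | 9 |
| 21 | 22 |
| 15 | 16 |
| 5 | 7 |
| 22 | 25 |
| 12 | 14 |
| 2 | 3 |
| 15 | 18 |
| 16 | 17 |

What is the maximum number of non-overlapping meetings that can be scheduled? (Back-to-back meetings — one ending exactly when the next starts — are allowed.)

7

Sorted by end: (2,3)  (5,7)  (4,9)  (12,14)  (10,15)  (15,16)  (16,17)  (15,18)  (21,22)  (22,25)
take (2,3); take (5,7); take (12,14); skip (10,15); take (15,16); take (16,17); take (21,22); take (22,25).
Selected 7 meetings.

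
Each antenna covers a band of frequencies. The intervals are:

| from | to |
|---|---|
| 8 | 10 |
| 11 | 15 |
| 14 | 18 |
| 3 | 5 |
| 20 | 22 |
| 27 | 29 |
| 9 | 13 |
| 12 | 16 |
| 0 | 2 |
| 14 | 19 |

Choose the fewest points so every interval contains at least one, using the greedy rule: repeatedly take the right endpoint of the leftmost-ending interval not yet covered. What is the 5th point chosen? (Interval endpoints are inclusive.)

22

Sort by right endpoint; whenever an interval is uncovered, place a point at its right end.
Sorted: [0,2] [3,5] [8,10] [9,13] [11,15] [12,16] [14,18] [14,19] [20,22] [27,29]
{[0,2]} hit by 2; {[3,5]} hit by 5; {[8,10],[9,13]} hit by 10; {[11,15],[12,16],[14,18],[14,19]} hit by 15; {[20,22]} hit by 22; {[27,29]} hit by 29.
Points: 2, 5, 10, 15, 22, 29 (6 total).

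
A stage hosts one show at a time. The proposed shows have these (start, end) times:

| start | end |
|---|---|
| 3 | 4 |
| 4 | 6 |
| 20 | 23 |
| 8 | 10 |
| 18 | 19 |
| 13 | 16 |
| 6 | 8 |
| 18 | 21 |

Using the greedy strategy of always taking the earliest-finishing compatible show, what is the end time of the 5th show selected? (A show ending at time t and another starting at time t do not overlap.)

16

Order by finish time; keep every interval that doesn't clash with the previous kept one.
Sorted by end: (3,4)  (4,6)  (6,8)  (8,10)  (13,16)  (18,19)  (18,21)  (20,23)
take (3,4); take (4,6); take (6,8); take (8,10); take (13,16); take (18,19); skip (18,21); take (20,23).
Selected: (3,4) (4,6) (6,8) (8,10) (13,16) (18,19) (20,23)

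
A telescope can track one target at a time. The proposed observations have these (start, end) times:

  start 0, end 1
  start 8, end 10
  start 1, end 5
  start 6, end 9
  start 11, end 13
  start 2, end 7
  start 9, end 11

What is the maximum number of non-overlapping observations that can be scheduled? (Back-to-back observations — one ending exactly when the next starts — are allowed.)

By end time: (0,1), (1,5), (2,7), (6,9), (8,10), (9,11), (11,13).
Pick (0,1); next start ≥ 1 → (1,5); next start ≥ 5 → (6,9); next start ≥ 9 → (9,11); next start ≥ 11 → (11,13).
Selected 5 observations.

5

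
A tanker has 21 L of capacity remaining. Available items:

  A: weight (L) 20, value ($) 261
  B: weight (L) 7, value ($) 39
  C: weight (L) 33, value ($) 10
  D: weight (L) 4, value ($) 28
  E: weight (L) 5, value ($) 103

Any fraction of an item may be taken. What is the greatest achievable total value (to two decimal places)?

Order: E (103/5=20.60) > A (261/20=13.05) > D (28/4=7.00) > B (39/7=5.57) > C (10/33=0.30)
Fill: take E (5 @ 103) → take 16/20 of A → 208.80; 21/21 used.
Total value = 311.80

311.80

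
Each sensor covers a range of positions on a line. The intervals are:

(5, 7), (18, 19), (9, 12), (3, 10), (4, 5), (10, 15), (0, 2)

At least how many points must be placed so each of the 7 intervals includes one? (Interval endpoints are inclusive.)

4

Process intervals by earliest right end; each time one isn't hit yet, stab at its right endpoint.
Sorted: [0,2] [4,5] [5,7] [3,10] [9,12] [10,15] [18,19]
{[0,2]} hit by 2; {[4,5],[5,7],[3,10]} hit by 5; {[9,12],[10,15]} hit by 12; {[18,19]} hit by 19.
Points: 2, 5, 12, 19 (4 total).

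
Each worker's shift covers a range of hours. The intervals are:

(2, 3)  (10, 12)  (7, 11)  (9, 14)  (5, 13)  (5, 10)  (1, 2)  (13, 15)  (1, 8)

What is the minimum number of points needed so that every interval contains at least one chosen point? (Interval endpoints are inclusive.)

3

Sort by right endpoint; whenever an interval is uncovered, place a point at its right end.
Sorted: [1,2] [2,3] [1,8] [5,10] [7,11] [10,12] [5,13] [9,14] [13,15]
{[1,2],[2,3],[1,8]} hit by 2; {[5,10],[7,11],[10,12],[5,13],[9,14]} hit by 10; {[13,15]} hit by 15.
Points: 2, 10, 15 (3 total).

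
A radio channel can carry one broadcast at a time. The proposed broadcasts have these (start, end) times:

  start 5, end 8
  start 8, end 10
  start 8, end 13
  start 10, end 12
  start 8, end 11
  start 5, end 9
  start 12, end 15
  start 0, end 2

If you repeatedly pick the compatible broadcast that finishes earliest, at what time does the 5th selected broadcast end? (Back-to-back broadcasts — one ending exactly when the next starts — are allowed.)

15

Sort by end time and greedily take each interval whose start is ≥ the last chosen end.
Sorted by end: (0,2)  (5,8)  (5,9)  (8,10)  (8,11)  (10,12)  (8,13)  (12,15)
take (0,2); take (5,8); take (8,10); skip (8,11); take (10,12); take (12,15).
Selected: (0,2) (5,8) (8,10) (10,12) (12,15)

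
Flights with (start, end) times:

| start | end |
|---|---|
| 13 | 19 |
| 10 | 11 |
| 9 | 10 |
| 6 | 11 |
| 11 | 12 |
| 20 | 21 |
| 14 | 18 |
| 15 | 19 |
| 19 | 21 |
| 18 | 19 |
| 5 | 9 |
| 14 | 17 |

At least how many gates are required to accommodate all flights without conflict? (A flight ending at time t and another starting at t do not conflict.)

The answer is the maximum number of intervals overlapping at any instant.
starts: [5, 6, 9, 10, 11, 13, 14, 14, 15, 18, 19, 20]
ends:   [9, 10, 11, 11, 12, 17, 18, 19, 19, 19, 21, 21]
s5→1 s6→2 e9→1 s9→2 e10→1 s10→2 e11→1 e11→0 s11→1 e12→0 s13→1 s14→2 s14→3 s15→4  — peak 4.

4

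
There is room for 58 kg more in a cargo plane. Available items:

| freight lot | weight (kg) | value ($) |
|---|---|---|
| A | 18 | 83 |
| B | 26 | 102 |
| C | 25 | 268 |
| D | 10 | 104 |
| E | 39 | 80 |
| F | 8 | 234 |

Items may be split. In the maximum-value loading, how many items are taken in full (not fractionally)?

3

Sort by value per unit weight and fill in that order.
Ratios (sorted): F 29.25, C 10.72, D 10.40, A 4.61, B 3.92, E 2.05
take F (8 @ 234); take C (25 @ 268); take D (10 @ 104); take 15/18 of A → 69.17. Capacity used 58/58.
3 item(s) taken whole; one partial (take 15/18 of A).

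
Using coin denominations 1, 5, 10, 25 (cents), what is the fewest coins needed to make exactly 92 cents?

92 − 3×25→17 − 1×10→7 − 1×5→2 − 2×1→0
Total coins = 3 + 1 + 1 + 2 = 7

7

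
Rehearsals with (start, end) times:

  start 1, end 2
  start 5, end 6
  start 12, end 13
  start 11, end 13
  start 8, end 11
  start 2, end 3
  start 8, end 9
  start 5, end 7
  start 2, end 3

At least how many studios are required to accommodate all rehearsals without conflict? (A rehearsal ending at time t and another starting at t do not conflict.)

2

The answer is the maximum number of intervals overlapping at any instant.
Events (time:±→running): 1:+→1 2:-→0 2:+→1 2:+→2 … peak 2.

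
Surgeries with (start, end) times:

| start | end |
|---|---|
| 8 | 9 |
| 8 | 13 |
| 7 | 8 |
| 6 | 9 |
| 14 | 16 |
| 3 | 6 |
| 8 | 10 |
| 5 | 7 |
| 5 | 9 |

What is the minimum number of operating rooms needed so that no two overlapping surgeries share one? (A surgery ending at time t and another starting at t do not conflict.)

5

Count concurrent intervals with a sweep; the peak is the room count.
Events (time:±→running): 3:+→1 5:+→2 5:+→3 6:-→2 6:+→3 7:-→2 7:+→3 8:-→2 8:+→3 8:+→4 8:+→5 … peak 5.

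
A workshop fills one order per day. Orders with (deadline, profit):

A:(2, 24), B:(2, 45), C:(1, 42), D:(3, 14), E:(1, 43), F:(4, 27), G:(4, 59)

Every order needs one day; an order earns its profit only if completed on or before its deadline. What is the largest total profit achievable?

Sort by profit descending; place each in the latest free slot ≤ its deadline.
Profit order: G=59 B=45 E=43 C=42 F=27 A=24 D=14
Assign: G→slot 4, B→slot 2, E→slot 1, C skipped, F→slot 3, A skipped, D skipped.
Slots: [1:E] [2:B] [3:F] [4:G]
Profit = 43 + 45 + 27 + 59 = 174

174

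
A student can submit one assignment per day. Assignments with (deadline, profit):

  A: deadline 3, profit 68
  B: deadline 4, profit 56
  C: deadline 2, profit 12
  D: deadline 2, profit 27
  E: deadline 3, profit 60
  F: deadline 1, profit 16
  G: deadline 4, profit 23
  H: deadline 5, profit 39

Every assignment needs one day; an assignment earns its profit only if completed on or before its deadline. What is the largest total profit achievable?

Take jobs in profit order; each goes to the latest open slot no later than its deadline.
By profit: A(d3,68), E(d3,60), B(d4,56), H(d5,39), D(d2,27), G(d4,23), F(d1,16), C(d2,12)
A→slot 3; E→slot 2; B→slot 4; H→slot 5; D→slot 1; G skipped; F skipped; C skipped.
Profit = 27 + 60 + 68 + 56 + 39 = 250

250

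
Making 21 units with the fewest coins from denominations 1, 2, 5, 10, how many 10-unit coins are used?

21 − 2×10→1 − 1×1→0
Count of 10: 2

2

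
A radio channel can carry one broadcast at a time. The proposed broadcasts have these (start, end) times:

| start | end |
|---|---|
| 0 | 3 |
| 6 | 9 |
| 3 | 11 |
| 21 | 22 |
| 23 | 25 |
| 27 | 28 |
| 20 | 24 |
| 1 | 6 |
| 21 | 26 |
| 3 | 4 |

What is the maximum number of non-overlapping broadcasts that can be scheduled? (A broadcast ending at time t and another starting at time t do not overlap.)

By end time: (0,3), (3,4), (1,6), (6,9), (3,11), (21,22), (20,24), (23,25), (21,26), (27,28).
Pick (0,3); next start ≥ 3 → (3,4); next start ≥ 4 → (6,9); next start ≥ 9 → (21,22); next start ≥ 22 → (23,25); next start ≥ 25 → (27,28).
Selected 6 broadcasts.

6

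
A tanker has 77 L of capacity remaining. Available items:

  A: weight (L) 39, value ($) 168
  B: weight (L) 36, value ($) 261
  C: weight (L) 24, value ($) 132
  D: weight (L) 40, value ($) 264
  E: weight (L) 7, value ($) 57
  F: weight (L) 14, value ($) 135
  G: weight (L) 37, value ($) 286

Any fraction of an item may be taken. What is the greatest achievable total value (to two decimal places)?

615.75

Sort by value per unit weight and fill in that order.
Order: F (135/14=9.64) > E (57/7=8.14) > G (286/37=7.73) > B (261/36=7.25) > D (264/40=6.60) > C (132/24=5.50) > A (168/39=4.31)
Fill: take F (14 @ 135) → take E (7 @ 57) → take G (37 @ 286) → take 19/36 of B → 137.75; 77/77 used.
Total value = 615.75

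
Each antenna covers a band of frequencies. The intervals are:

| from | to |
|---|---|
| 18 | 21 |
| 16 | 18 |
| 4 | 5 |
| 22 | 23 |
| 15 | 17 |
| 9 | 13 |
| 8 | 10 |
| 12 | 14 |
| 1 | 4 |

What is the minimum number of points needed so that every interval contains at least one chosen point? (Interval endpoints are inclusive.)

Sorted: [1,4] [4,5] [8,10] [9,13] [12,14] [15,17] [16,18] [18,21] [22,23]
{[1,4],[4,5]} hit by 4; {[8,10],[9,13]} hit by 10; {[12,14]} hit by 14; {[15,17],[16,18]} hit by 17; {[18,21]} hit by 21; {[22,23]} hit by 23.
Points: 4, 10, 14, 17, 21, 23 (6 total).

6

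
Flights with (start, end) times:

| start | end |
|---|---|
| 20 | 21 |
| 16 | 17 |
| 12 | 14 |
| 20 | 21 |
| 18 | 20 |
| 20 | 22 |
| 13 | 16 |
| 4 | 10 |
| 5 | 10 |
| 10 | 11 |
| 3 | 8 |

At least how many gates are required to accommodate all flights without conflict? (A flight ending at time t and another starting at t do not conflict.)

3

Count concurrent intervals with a sweep; the peak is the room count.
Events (time:±→running): 3:+→1 4:+→2 5:+→3 … peak 3.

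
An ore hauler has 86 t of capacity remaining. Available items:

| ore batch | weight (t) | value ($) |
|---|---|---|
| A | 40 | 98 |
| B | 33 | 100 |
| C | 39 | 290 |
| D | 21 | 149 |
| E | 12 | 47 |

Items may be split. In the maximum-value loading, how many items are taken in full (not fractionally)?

Ratios (sorted): C 7.44, D 7.10, E 3.92, B 3.03, A 2.45
take C (39 @ 290); take D (21 @ 149); take E (12 @ 47); take 14/33 of B → 42.42. Capacity used 86/86.
3 item(s) taken whole; one partial (take 14/33 of B).

3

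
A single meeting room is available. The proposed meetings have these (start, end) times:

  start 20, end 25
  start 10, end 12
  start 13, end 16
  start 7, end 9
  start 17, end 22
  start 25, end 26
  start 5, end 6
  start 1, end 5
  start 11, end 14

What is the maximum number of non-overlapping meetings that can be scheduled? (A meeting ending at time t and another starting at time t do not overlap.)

Greedy by earliest finish: after sorting by end time, pick each interval compatible with the last pick.
By end time: (1,5), (5,6), (7,9), (10,12), (11,14), (13,16), (17,22), (20,25), (25,26).
Pick (1,5); next start ≥ 5 → (5,6); next start ≥ 6 → (7,9); next start ≥ 9 → (10,12); next start ≥ 12 → (13,16); next start ≥ 16 → (17,22); next start ≥ 22 → (25,26).
Selected 7 meetings.

7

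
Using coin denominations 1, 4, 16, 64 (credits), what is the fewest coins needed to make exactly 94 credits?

7

94 = 1×64 + 1×16 + 3×4 + 2×1
Total coins = 1 + 1 + 3 + 2 = 7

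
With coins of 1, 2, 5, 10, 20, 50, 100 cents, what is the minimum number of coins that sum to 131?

4

Greedy: take as many of the largest coin as possible, then repeat with the remainder.
131 = 1×100 + 1×20 + 1×10 + 1×1
Total coins = 1 + 1 + 1 + 1 = 4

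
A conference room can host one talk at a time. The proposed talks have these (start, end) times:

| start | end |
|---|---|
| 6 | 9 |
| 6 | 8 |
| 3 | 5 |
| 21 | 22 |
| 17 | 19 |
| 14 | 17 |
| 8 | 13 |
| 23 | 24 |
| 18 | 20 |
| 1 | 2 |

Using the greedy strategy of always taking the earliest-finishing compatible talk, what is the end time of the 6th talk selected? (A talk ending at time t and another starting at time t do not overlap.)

Sort by end time and greedily take each interval whose start is ≥ the last chosen end.
Sorted by end: (1,2)  (3,5)  (6,8)  (6,9)  (8,13)  (14,17)  (17,19)  (18,20)  (21,22)  (23,24)
take (1,2); take (3,5); take (6,8); skip (6,9); take (8,13); take (14,17); take (17,19); take (21,22); take (23,24).
Selected: (1,2) (3,5) (6,8) (8,13) (14,17) (17,19) (21,22) (23,24)

19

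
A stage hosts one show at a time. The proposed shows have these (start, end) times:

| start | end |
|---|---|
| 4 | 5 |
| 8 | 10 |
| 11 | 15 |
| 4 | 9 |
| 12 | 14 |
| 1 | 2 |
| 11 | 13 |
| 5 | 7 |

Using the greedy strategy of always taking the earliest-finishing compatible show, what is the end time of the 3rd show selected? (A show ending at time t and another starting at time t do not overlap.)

Sorted by end: (1,2)  (4,5)  (5,7)  (4,9)  (8,10)  (11,13)  (12,14)  (11,15)
take (1,2); take (4,5); take (5,7); take (8,10); take (11,13); skip (11,15).
Selected: (1,2) (4,5) (5,7) (8,10) (11,13)

7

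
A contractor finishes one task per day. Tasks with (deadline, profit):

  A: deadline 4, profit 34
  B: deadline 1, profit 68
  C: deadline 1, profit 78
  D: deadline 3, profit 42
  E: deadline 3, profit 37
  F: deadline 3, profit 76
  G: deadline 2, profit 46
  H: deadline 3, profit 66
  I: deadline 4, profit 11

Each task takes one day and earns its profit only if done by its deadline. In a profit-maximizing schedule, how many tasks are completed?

Profit order: C=78 F=76 B=68 H=66 G=46 D=42 E=37 A=34 I=11
Assign: C→slot 1, F→slot 3, B skipped, H→slot 2, G skipped, D skipped, E skipped, A→slot 4, I skipped.
Slots: [1:C] [2:H] [3:F] [4:A]
4 of 9 scheduled.

4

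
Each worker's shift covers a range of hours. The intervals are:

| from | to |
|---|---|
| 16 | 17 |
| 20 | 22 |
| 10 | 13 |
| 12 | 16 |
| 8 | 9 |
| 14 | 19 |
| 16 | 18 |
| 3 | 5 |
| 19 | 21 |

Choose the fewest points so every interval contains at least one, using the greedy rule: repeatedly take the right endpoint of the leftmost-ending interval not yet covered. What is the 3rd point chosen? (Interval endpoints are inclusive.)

Process intervals by earliest right end; each time one isn't hit yet, stab at its right endpoint.
Sorted: [3,5] [8,9] [10,13] [12,16] [16,17] [16,18] [14,19] [19,21] [20,22]
{[3,5]} hit by 5; {[8,9]} hit by 9; {[10,13],[12,16]} hit by 13; {[16,17],[16,18],[14,19]} hit by 17; {[19,21],[20,22]} hit by 21.
Points: 5, 9, 13, 17, 21 (5 total).

13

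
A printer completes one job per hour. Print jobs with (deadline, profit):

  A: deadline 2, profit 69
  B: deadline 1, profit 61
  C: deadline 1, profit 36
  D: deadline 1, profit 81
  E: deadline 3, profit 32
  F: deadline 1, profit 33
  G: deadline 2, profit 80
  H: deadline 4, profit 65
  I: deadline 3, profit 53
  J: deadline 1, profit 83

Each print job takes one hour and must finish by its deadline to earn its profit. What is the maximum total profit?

Take jobs in profit order; each goes to the latest open slot no later than its deadline.
Profit order: J=83 D=81 G=80 A=69 H=65 B=61 I=53 C=36 F=33 E=32
Assign: J→slot 1, D skipped, G→slot 2, A skipped, H→slot 4, B skipped, I→slot 3, C skipped, F skipped, E skipped.
Slots: [1:J] [2:G] [3:I] [4:H]
Profit = 83 + 80 + 53 + 65 = 281

281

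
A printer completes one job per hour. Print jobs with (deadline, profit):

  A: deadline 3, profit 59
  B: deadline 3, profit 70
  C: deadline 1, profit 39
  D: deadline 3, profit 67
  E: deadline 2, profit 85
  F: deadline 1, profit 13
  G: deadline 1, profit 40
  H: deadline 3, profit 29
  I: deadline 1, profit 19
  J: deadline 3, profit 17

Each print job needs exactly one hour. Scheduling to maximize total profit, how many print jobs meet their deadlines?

3

Take jobs in profit order; each goes to the latest open slot no later than its deadline.
By profit: E(d2,85), B(d3,70), D(d3,67), A(d3,59), G(d1,40), C(d1,39), H(d3,29), I(d1,19), J(d3,17), F(d1,13)
E→slot 2; B→slot 3; D→slot 1; A skipped; G skipped; C skipped; H skipped; I skipped; J skipped; F skipped.
3 of 10 scheduled.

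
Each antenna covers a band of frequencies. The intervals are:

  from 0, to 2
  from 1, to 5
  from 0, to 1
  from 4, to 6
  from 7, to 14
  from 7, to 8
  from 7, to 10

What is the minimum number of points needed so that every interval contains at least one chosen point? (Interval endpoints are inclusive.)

By right end: [0,1]  [0,2]  [1,5]  [4,6]  [7,8]  [7,10]  [7,14]
[0,1] uncovered → point at 1; [4,6] uncovered → point at 6; [7,8] uncovered → point at 8.
Points: 1, 6, 8 (3 total).

3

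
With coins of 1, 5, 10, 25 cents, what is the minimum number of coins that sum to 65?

4

65 = 2×25 + 1×10 + 1×5
Total coins = 2 + 1 + 1 = 4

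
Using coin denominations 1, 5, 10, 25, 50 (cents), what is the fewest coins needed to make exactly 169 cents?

169 − 3×50→19 − 1×10→9 − 1×5→4 − 4×1→0
Total coins = 3 + 1 + 1 + 4 = 9

9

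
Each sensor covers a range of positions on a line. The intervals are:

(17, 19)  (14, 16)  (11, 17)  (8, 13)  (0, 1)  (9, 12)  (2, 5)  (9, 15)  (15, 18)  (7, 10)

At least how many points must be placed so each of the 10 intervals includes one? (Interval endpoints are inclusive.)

Sort by right endpoint; whenever an interval is uncovered, place a point at its right end.
Sorted: [0,1] [2,5] [7,10] [9,12] [8,13] [9,15] [14,16] [11,17] [15,18] [17,19]
{[0,1]} hit by 1; {[2,5]} hit by 5; {[7,10],[9,12],[8,13],[9,15]} hit by 10; {[14,16],[11,17],[15,18]} hit by 16; {[17,19]} hit by 19.
Points: 1, 5, 10, 16, 19 (5 total).

5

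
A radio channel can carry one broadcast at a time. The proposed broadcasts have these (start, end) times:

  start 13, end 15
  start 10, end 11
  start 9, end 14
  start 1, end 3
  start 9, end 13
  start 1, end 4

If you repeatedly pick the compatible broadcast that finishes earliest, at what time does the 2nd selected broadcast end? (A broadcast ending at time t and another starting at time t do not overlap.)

Sort by end time and greedily take each interval whose start is ≥ the last chosen end.
By end time: (1,3), (1,4), (10,11), (9,13), (9,14), (13,15).
Pick (1,3); next start ≥ 3 → (10,11); next start ≥ 11 → (13,15).
Selected: (1,3) (10,11) (13,15)

11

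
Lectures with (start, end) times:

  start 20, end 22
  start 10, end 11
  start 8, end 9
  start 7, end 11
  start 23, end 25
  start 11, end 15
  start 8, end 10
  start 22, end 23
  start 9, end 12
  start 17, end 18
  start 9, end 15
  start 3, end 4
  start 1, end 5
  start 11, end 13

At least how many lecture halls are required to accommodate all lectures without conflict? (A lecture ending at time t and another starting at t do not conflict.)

The answer is the maximum number of intervals overlapping at any instant.
starts: [1, 3, 7, 8, 8, 9, 9, 10, 11, 11, 17, 20, 22, 23]
ends:   [4, 5, 9, 10, 11, 11, 12, 13, 15, 15, 18, 22, 23, 25]
s1→1 s3→2 e4→1 e5→0 s7→1 s8→2 s8→3 e9→2 s9→3 s9→4  — peak 4.

4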